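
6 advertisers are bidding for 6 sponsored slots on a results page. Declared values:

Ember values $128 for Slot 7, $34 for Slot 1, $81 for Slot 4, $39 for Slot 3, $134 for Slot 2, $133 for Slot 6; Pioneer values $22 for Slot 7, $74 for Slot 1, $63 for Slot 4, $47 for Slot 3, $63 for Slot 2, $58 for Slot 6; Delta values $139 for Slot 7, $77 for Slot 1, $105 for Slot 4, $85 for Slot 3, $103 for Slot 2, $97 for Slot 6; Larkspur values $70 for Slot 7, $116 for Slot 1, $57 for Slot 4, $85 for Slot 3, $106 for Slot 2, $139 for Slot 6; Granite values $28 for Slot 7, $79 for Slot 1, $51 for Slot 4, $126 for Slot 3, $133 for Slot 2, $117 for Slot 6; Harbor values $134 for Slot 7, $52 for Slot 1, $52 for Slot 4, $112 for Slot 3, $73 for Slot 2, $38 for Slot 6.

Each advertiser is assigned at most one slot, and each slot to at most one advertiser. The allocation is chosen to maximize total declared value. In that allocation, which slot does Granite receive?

Granite receives Slot 3.

Optimal: Ember→Slot 2 ($134), Pioneer→Slot 1 ($74), Delta→Slot 4 ($105), Larkspur→Slot 6 ($139), Granite→Slot 3 ($126), Harbor→Slot 7 ($134) — total 134+74+105+139+126+134 = $712.
Row-greedy (each advertiser in turn takes its best remaining slot) gives $664, worse by 48.
Checked against all permutations: $712 is optimal.
Granite's own top slot is Slot 2 ($133), but forcing Granite→Slot 2 and reassigning the rest optimally gives only $696 — worse by 16.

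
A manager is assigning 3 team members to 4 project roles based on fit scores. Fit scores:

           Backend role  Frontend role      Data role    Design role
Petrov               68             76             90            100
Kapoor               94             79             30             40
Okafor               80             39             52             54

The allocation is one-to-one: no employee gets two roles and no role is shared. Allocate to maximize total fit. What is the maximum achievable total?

Optimal: Petrov→Design role (100 pts), Kapoor→Frontend role (79 pts), Okafor→Backend role (80 pts) — total 100+79+80 = 259 pts.
Max-entry greedy (repeatedly take the single best remaining cell) gives 246 pts, worse by 13.
Swapping Petrov↔Kapoor (Petrov→Frontend role 76 pts, Kapoor→Design role 40 pts) loses 63.
Every other assignment is strictly worse.

Maximum total: 259 pts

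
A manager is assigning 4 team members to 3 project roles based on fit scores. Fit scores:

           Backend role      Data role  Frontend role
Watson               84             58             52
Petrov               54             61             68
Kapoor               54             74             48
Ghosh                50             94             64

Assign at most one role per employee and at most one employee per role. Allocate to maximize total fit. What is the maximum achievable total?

Max total: 246 pts

Treat this as an assignment problem: match each employee to one role.
Optimal: Watson→Backend role (84 pts), Ghosh→Data role (94 pts), Petrov→Frontend role (68 pts) — total 84+94+68 = 246 pts.
Row-greedy (each employee in turn takes its best remaining role) gives 226 pts, worse by 20.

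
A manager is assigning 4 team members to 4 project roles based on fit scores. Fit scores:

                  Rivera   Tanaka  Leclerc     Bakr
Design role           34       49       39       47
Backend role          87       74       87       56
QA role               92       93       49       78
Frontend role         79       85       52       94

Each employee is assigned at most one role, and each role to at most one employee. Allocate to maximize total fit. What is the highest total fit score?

Max total: 322 pts

This is a one-to-one assignment (maximum-weight bipartite matching).
Optimal: Rivera→QA role (92 pts), Tanaka→Design role (49 pts), Leclerc→Backend role (87 pts), Bakr→Frontend role (94 pts) — total 92+49+87+94 = 322 pts.
Swapping Tanaka↔Rivera (Tanaka→QA role 93 pts, Rivera→Design role 34 pts) loses 14.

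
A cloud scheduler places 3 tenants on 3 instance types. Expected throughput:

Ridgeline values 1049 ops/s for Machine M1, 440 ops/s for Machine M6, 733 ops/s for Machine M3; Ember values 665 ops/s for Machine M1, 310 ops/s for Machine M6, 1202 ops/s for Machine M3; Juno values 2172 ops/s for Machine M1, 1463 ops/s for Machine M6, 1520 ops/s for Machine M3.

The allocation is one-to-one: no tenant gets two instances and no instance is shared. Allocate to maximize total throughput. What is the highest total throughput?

Max total: 3814 ops/s

This is a one-to-one assignment (maximum-weight bipartite matching).
Optimal: Ridgeline→Machine M6 (440 ops/s), Ember→Machine M3 (1202 ops/s), Juno→Machine M1 (2172 ops/s) — total 440+1202+2172 = 3814 ops/s.
Row-greedy (each tenant in turn takes its best remaining instance) gives 3714 ops/s, worse by 100.
Next-best assignment: Ridgeline→Machine M1, Ember→Machine M3, Juno→Machine M6 = 3714 ops/s.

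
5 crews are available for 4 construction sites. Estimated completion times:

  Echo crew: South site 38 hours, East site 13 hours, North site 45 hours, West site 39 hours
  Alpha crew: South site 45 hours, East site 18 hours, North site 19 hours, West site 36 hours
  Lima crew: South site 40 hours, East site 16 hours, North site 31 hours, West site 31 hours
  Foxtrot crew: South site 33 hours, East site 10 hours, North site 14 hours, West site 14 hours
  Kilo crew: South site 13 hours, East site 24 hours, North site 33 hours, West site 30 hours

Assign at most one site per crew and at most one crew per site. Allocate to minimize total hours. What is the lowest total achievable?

Minimum total: 59 hours

Optimal: Kilo crew→South site (13 hours), Echo crew→East site (13 hours), Alpha crew→North site (19 hours), Foxtrot crew→West site (14 hours) — total 13+13+19+14 = 59 hours.
Min-entry greedy (repeatedly take the single cheapest remaining cell) gives 73 hours, worse by 14.
Next-best assignment: Kilo crew→South site, Lima crew→East site, Alpha crew→North site, Foxtrot crew→West site = 62 hours.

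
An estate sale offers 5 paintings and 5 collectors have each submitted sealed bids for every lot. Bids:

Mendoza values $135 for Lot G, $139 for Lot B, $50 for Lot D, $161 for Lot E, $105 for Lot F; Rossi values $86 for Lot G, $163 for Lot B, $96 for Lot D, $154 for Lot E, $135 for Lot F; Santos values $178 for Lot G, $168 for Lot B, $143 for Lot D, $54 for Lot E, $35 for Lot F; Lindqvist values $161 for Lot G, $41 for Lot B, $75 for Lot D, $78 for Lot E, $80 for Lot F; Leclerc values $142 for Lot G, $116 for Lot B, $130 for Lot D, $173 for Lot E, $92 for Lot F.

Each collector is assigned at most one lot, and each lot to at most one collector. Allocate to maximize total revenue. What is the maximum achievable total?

This is a one-to-one assignment (maximum-weight bipartite matching).
Optimal: Mendoza→Lot E ($161), Rossi→Lot F ($135), Santos→Lot B ($168), Lindqvist→Lot G ($161), Leclerc→Lot D ($130) — total 161+135+168+161+130 = $755.
Row-greedy (each collector in turn takes its best remaining lot) gives $712, worse by 43.
Next-best assignment: Mendoza→Lot B, Rossi→Lot F, Santos→Lot D, Lindqvist→Lot G, Leclerc→Lot E = $751.

Max total: $755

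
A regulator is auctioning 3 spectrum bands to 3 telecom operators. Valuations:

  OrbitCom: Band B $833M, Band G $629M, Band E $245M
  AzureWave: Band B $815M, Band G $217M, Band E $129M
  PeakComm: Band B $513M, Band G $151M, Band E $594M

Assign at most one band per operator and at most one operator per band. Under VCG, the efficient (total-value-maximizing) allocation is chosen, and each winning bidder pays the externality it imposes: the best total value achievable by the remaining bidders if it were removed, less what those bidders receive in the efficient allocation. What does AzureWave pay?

AzureWave pays $204M.

Efficient allocation: OrbitCom→Band G ($629M), AzureWave→Band B ($815M), PeakComm→Band E ($594M); total welfare W = $2038M.
AzureWave receives Band B at value $815M, so the others get W − 815 = $1223M.
Without AzureWave: best allocation of the remaining 2 bidders over all 3 bands is OrbitCom→Band B ($833M), PeakComm→Band E ($594M), total $1427M.
VCG payment = (others' best without AzureWave) − (others' welfare with AzureWave) = 1427 − 1223 = $204M.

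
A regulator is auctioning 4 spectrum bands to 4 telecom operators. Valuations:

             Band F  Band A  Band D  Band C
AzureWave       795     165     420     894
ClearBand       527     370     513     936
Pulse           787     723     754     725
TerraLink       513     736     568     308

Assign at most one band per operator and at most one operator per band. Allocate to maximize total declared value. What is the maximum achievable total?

Optimal: AzureWave→Band F ($795M), ClearBand→Band C ($936M), Pulse→Band D ($754M), TerraLink→Band A ($736M) — total 795+936+754+736 = $3221M.
Row-greedy (each operator in turn takes its best remaining band) gives $2911M, worse by 310.
Next-best assignment: AzureWave→Band F, ClearBand→Band C, Pulse→Band A, TerraLink→Band D = $3022M.
Checked against all permutations: $3221M is optimal.

Maximum total: $3221M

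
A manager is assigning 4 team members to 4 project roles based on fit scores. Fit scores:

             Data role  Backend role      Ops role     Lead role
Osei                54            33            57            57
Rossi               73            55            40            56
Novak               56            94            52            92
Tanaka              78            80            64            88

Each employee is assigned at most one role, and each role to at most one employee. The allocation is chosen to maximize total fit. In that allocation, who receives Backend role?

Optimal: Osei→Ops role (57 pts), Rossi→Data role (73 pts), Novak→Backend role (94 pts), Tanaka→Lead role (88 pts) — total 57+73+94+88 = 312 pts.
Column-greedy (each role in turn goes to its best remaining employee) gives 285 pts, worse by 27.

Novak receives Backend role.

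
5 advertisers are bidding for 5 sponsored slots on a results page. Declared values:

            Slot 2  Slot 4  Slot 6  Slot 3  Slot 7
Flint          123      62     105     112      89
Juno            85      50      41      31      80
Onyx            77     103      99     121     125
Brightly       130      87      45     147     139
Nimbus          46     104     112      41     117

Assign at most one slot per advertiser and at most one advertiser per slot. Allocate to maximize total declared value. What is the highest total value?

Maximum total: $566

Optimal: Flint→Slot 6 ($105), Juno→Slot 2 ($85), Onyx→Slot 7 ($125), Brightly→Slot 3 ($147), Nimbus→Slot 4 ($104) — total 105+85+125+147+104 = $566.
Row-greedy (each advertiser in turn takes its best remaining slot) gives $523, worse by 43.
Next-best assignment: Flint→Slot 2, Juno→Slot 7, Onyx→Slot 4, Brightly→Slot 3, Nimbus→Slot 6 = $565.
Swapping Nimbus↔Flint (Nimbus→Slot 6 $112, Flint→Slot 4 $62) loses 35.
Checked against all permutations: $566 is optimal.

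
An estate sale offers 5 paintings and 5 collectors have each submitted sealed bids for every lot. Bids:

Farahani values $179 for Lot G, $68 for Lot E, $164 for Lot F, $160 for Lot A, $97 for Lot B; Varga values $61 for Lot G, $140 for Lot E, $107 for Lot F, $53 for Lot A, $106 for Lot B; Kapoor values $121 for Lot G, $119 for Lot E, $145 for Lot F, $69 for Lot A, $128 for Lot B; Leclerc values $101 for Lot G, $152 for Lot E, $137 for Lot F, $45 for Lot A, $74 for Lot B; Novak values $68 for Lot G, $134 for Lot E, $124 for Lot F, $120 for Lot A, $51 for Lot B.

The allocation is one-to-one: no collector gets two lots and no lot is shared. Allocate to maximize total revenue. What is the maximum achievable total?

Maximum total: $704

Optimal: Farahani→Lot G ($179), Varga→Lot E ($140), Kapoor→Lot B ($128), Leclerc→Lot F ($137), Novak→Lot A ($120) — total 179+140+128+137+120 = $704.
Column-greedy (each lot in turn goes to its best remaining collector) gives $702, worse by 2.
No other one-to-one assignment exceeds $704.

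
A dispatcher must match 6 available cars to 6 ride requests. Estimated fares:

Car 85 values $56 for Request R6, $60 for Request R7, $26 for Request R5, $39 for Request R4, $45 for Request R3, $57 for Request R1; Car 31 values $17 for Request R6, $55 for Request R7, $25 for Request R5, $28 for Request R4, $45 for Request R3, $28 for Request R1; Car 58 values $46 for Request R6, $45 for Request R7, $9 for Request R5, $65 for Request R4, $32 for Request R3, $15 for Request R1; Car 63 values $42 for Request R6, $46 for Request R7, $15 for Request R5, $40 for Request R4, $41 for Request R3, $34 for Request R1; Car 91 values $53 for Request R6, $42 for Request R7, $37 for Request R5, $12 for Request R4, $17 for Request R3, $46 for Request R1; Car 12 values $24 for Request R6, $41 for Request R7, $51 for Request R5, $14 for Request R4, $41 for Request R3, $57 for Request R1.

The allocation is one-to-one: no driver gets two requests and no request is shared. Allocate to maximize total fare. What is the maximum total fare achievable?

Optimal: Car 85→Request R1 ($57), Car 31→Request R7 ($55), Car 58→Request R4 ($65), Car 63→Request R3 ($41), Car 91→Request R6 ($53), Car 12→Request R5 ($51) — total 57+55+65+41+53+51 = $322.
Column-greedy (each request in turn goes to its best remaining driver) gives $314, worse by 8.
No other one-to-one assignment exceeds $322.

Max total: $322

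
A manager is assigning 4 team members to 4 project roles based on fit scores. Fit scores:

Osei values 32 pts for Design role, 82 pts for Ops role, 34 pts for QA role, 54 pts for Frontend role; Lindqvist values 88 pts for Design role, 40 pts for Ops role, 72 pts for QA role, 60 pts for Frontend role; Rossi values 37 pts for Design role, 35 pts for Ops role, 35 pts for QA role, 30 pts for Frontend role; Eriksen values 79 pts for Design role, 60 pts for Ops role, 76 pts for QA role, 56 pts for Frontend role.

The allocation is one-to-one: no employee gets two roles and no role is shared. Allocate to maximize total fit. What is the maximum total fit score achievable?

Treat this as an assignment problem: match each employee to one role.
Optimal: Osei→Ops role (82 pts), Lindqvist→Design role (88 pts), Rossi→Frontend role (30 pts), Eriksen→QA role (76 pts) — total 82+88+30+76 = 276 pts.
Swapping Osei↔Lindqvist (Osei→Design role 32 pts, Lindqvist→Ops role 40 pts) loses 98.

Max total: 276 pts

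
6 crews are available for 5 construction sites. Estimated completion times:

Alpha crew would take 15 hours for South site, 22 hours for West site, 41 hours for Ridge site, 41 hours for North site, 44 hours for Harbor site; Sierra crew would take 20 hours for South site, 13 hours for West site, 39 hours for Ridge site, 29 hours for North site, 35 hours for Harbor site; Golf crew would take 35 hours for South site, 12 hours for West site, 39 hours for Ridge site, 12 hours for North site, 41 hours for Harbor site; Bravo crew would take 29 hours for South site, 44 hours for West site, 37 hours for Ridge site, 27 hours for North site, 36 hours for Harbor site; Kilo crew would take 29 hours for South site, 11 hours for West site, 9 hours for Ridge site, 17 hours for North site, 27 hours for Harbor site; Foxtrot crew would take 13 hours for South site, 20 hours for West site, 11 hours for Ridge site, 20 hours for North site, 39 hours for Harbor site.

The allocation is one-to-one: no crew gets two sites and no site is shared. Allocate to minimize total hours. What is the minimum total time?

This is the linear assignment problem.
Optimal: Alpha crew→South site (15 hours), Sierra crew→West site (13 hours), Foxtrot crew→Ridge site (11 hours), Golf crew→North site (12 hours), Kilo crew→Harbor site (27 hours) — total 15+13+11+12+27 = 78 hours.
Next-best assignment: Foxtrot crew→South site, Sierra crew→West site, Kilo crew→Ridge site, Golf crew→North site, Bravo crew→Harbor site = 83 hours.
Swapping Golf crew↔Kilo crew (Golf crew→Harbor site 41 hours, Kilo crew→North site 17 hours) adds 19.

Min total: 78 hours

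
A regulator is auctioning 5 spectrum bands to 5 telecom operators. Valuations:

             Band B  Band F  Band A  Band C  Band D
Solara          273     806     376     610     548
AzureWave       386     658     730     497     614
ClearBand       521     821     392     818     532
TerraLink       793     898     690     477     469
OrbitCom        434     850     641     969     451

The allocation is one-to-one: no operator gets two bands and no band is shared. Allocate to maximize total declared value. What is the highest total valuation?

This is the linear assignment problem.
Optimal: Solara→Band D ($548M), AzureWave→Band A ($730M), ClearBand→Band F ($821M), TerraLink→Band B ($793M), OrbitCom→Band C ($969M) — total 548+730+821+793+969 = $3861M.
Row-greedy (each operator in turn takes its best remaining band) gives $3598M, worse by 263.
Next-best assignment: Solara→Band F, AzureWave→Band A, ClearBand→Band D, TerraLink→Band B, OrbitCom→Band C = $3830M.
Checked against all permutations: $3861M is optimal.

Max total: $3861M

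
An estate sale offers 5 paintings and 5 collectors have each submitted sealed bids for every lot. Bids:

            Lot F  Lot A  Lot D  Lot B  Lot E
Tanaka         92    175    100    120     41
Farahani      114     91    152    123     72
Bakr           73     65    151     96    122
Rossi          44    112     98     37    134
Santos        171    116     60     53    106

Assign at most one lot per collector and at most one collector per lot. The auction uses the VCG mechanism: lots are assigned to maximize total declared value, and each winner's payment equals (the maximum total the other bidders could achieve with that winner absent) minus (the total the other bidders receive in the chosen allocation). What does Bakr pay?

Efficient allocation: Tanaka→Lot A ($175), Farahani→Lot B ($123), Bakr→Lot D ($151), Rossi→Lot E ($134), Santos→Lot F ($171); total welfare W = $754.
Bakr receives Lot D at value $151, so the others get W − 151 = $603.
Without Bakr: best allocation of the remaining 4 bidders over all 5 lots is Tanaka→Lot A ($175), Farahani→Lot D ($152), Rossi→Lot E ($134), Santos→Lot F ($171), total $632.
VCG payment = (others' best without Bakr) − (others' welfare with Bakr) = 632 − 603 = $29.

Bakr pays $29.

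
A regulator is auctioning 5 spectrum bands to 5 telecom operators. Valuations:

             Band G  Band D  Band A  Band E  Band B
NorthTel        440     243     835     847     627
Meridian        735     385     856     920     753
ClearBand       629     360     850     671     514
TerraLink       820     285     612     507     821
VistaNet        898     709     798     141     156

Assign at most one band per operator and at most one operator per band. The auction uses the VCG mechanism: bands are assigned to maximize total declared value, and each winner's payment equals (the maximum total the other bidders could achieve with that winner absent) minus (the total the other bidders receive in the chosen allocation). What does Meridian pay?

Meridian pays $190M.

Efficient allocation: NorthTel→Band E ($847M), Meridian→Band B ($753M), ClearBand→Band A ($850M), TerraLink→Band G ($820M), VistaNet→Band D ($709M); total welfare W = $3979M.
Meridian receives Band B at value $753M, so the others get W − 753 = $3226M.
Without Meridian: best allocation of the remaining 4 bidders over all 5 bands is NorthTel→Band E ($847M), ClearBand→Band A ($850M), TerraLink→Band B ($821M), VistaNet→Band G ($898M), total $3416M.
VCG payment = (others' best without Meridian) − (others' welfare with Meridian) = 3416 − 3226 = $190M.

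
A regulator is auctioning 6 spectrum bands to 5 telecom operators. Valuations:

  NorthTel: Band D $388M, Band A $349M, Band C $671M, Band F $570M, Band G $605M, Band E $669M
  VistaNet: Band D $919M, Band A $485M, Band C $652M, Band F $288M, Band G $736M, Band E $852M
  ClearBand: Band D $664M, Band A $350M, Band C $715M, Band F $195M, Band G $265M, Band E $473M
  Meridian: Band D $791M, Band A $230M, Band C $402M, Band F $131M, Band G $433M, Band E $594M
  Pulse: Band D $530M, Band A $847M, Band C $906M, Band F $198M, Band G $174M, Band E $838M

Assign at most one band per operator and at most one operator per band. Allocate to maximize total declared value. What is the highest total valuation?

Maximum total: $3810M

Optimal: NorthTel→Band G ($605M), VistaNet→Band E ($852M), ClearBand→Band C ($715M), Meridian→Band D ($791M), Pulse→Band A ($847M) — total 605+852+715+791+847 = $3810M.
Column-greedy (each band in turn goes to its best remaining operator) gives $3484M, worse by 326.
Next-best assignment: NorthTel→Band F, VistaNet→Band E, ClearBand→Band C, Meridian→Band D, Pulse→Band A = $3775M.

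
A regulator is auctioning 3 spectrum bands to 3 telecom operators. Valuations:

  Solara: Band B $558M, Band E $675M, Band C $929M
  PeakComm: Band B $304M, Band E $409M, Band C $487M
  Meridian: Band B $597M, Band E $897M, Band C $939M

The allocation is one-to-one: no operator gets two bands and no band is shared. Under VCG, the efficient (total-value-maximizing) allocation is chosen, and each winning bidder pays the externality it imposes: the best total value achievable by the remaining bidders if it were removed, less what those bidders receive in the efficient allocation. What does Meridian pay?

Meridian pays $105M.

Efficient allocation: Solara→Band C ($929M), PeakComm→Band B ($304M), Meridian→Band E ($897M); total welfare W = $2130M.
Meridian receives Band E at value $897M, so the others get W − 897 = $1233M.
Without Meridian: best allocation of the remaining 2 bidders over all 3 bands is Solara→Band C ($929M), PeakComm→Band E ($409M), total $1338M.
VCG payment = (others' best without Meridian) − (others' welfare with Meridian) = 1338 − 1233 = $105M.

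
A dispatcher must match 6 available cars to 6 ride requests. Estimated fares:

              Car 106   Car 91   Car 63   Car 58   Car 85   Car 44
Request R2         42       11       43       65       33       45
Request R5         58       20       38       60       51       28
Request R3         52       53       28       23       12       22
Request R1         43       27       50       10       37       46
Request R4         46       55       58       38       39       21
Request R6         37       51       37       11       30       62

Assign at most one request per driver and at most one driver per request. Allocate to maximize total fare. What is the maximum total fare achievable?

Treat this as an assignment problem: match each driver to one request.
Optimal: Car 106→Request R3 ($52), Car 91→Request R4 ($55), Car 63→Request R1 ($50), Car 58→Request R2 ($65), Car 85→Request R5 ($51), Car 44→Request R6 ($62) — total 52+55+50+65+51+62 = $335.
Column-greedy (each request in turn goes to its best remaining driver) gives $327, worse by 8.

Maximum total: $335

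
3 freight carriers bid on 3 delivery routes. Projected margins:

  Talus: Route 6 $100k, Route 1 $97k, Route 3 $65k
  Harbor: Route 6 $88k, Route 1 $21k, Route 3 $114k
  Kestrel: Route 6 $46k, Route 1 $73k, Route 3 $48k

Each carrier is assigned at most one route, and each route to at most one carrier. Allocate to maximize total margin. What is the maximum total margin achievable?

Optimal: Talus→Route 6 ($100k), Harbor→Route 3 ($114k), Kestrel→Route 1 ($73k) — total 100+114+73 = $287k.
Every other assignment is strictly worse.

Max total: $287k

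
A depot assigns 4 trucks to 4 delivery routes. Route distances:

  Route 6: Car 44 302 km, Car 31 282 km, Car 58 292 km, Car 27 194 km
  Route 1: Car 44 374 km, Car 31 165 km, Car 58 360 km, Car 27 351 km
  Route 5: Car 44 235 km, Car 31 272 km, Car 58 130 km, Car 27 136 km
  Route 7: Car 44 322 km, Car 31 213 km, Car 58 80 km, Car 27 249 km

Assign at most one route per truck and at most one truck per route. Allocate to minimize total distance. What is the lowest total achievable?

This is the linear assignment problem.
Optimal: Car 44→Route 5 (235 km), Car 31→Route 1 (165 km), Car 58→Route 7 (80 km), Car 27→Route 6 (194 km) — total 235+165+80+194 = 674 km.
Column-greedy (each route in turn goes to its cheapest remaining truck) gives 811 km, worse by 137.
Next-best assignment: Car 44→Route 6, Car 31→Route 1, Car 58→Route 7, Car 27→Route 5 = 683 km.
Checked against all permutations: 674 km is optimal.

Minimum total: 674 km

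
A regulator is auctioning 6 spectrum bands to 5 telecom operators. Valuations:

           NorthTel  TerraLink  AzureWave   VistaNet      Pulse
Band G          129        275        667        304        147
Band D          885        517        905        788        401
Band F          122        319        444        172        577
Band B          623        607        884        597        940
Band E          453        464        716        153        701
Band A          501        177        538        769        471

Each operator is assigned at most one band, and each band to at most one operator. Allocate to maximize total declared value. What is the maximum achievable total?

Optimal: NorthTel→Band D ($885M), TerraLink→Band E ($464M), AzureWave→Band G ($667M), VistaNet→Band A ($769M), Pulse→Band B ($940M) — total 885+464+667+769+940 = $3725M.
Max-entry greedy (repeatedly take the single best remaining cell) gives $3207M, worse by 518.
Swapping Pulse↔NorthTel (Pulse→Band D $401M, NorthTel→Band B $623M) loses 801.
No other one-to-one assignment exceeds $3725M.

Maximum total: $3725M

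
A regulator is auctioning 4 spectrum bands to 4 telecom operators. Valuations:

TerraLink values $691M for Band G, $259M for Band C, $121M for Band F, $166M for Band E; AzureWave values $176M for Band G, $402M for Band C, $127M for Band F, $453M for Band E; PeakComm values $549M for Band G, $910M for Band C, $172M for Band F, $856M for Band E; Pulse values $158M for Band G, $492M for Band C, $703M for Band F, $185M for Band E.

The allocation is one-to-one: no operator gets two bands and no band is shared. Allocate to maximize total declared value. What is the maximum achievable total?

Max total: $2757M

Optimal: TerraLink→Band G ($691M), AzureWave→Band E ($453M), PeakComm→Band C ($910M), Pulse→Band F ($703M) — total 691+453+910+703 = $2757M.
Checked against all permutations: $2757M is optimal.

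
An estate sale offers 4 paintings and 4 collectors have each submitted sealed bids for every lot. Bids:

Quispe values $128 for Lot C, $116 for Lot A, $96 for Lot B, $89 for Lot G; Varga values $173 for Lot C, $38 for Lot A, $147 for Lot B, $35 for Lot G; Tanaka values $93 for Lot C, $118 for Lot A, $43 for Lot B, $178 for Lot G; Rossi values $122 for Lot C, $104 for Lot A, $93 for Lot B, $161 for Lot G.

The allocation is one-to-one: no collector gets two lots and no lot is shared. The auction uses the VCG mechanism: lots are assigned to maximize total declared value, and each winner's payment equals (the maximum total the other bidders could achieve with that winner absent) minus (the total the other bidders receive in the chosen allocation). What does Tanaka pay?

Efficient allocation: Quispe→Lot A ($116), Varga→Lot B ($147), Tanaka→Lot G ($178), Rossi→Lot C ($122); total welfare W = $563.
Tanaka receives Lot G at value $178, so the others get W − 178 = $385.
Without Tanaka: best allocation of the remaining 3 bidders over all 4 lots is Quispe→Lot A ($116), Varga→Lot C ($173), Rossi→Lot G ($161), total $450.
VCG payment = (others' best without Tanaka) − (others' welfare with Tanaka) = 450 − 385 = $65.

Tanaka pays $65.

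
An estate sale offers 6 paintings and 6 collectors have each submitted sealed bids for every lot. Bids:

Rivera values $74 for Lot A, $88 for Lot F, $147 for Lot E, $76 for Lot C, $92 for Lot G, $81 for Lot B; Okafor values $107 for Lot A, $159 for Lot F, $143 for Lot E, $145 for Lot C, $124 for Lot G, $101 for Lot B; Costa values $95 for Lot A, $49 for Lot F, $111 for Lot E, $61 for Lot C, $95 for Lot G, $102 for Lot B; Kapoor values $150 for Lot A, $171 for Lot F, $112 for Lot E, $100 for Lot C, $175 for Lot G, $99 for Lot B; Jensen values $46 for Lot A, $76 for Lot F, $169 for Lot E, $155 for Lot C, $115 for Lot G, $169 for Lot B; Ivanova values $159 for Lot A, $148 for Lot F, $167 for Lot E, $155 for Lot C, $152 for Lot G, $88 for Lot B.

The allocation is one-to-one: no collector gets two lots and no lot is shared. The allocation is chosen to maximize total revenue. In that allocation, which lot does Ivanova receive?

Treat this as an assignment problem: match each collector to one lot.
Optimal: Rivera→Lot E ($147), Okafor→Lot F ($159), Costa→Lot A ($95), Kapoor→Lot G ($175), Jensen→Lot B ($169), Ivanova→Lot C ($155) — total 147+159+95+175+169+155 = $900.
Column-greedy (each lot in turn goes to its best remaining collector) gives $820, worse by 80.
Swapping Okafor↔Jensen (Okafor→Lot B $101, Jensen→Lot F $76) loses 151.
No other one-to-one assignment exceeds $900.
Ivanova's own top lot is Lot E ($167), but forcing Ivanova→Lot E and reassigning the rest optimally gives only $841 — worse by 59.

Ivanova receives Lot C.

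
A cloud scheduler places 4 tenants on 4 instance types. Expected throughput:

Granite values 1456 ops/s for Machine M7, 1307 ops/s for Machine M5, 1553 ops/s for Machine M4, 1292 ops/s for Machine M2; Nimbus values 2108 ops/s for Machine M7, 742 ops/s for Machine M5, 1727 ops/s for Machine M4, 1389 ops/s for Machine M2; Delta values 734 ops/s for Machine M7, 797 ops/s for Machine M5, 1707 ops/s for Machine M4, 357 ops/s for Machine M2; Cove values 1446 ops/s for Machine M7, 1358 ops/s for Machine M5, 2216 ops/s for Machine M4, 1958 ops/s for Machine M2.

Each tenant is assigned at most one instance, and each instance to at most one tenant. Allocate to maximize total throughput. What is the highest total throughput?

Optimal: Granite→Machine M5 (1307 ops/s), Nimbus→Machine M7 (2108 ops/s), Delta→Machine M4 (1707 ops/s), Cove→Machine M2 (1958 ops/s) — total 1307+2108+1707+1958 = 7080 ops/s.
Max-entry greedy (repeatedly take the single best remaining cell) gives 5988 ops/s, worse by 1092.
Next-best assignment: Granite→Machine M2, Nimbus→Machine M7, Delta→Machine M4, Cove→Machine M5 = 6465 ops/s.

Max total: 7080 ops/s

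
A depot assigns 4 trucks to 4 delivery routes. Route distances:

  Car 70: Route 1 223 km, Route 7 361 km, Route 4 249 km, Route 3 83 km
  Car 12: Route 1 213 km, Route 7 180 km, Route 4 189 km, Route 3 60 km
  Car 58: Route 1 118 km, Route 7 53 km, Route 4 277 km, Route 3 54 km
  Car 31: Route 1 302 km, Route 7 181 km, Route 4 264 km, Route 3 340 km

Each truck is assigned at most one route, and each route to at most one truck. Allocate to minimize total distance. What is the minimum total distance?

Optimal: Car 70→Route 3 (83 km), Car 12→Route 4 (189 km), Car 58→Route 1 (118 km), Car 31→Route 7 (181 km) — total 83+189+118+181 = 571 km.
Row-greedy (each truck in turn takes its cheapest remaining route) gives 645 km, worse by 74.
Next-best assignment: Car 70→Route 1, Car 12→Route 3, Car 58→Route 7, Car 31→Route 4 = 600 km.

Min total: 571 km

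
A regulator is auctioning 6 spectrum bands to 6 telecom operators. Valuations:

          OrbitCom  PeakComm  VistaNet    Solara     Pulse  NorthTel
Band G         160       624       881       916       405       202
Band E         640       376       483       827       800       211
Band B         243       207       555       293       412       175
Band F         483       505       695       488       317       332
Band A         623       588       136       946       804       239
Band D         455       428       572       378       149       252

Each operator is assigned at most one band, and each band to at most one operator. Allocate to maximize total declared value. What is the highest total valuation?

Maximum total: $3762M

This is a one-to-one assignment (maximum-weight bipartite matching).
Optimal: OrbitCom→Band D ($455M), PeakComm→Band F ($505M), VistaNet→Band G ($881M), Solara→Band A ($946M), Pulse→Band E ($800M), NorthTel→Band B ($175M) — total 455+505+881+946+800+175 = $3762M.
Column-greedy (each band in turn goes to its best remaining operator) gives $3651M, worse by 111.
Swapping VistaNet↔Solara (VistaNet→Band A $136M, Solara→Band G $916M) loses 775.
Every other assignment is strictly worse.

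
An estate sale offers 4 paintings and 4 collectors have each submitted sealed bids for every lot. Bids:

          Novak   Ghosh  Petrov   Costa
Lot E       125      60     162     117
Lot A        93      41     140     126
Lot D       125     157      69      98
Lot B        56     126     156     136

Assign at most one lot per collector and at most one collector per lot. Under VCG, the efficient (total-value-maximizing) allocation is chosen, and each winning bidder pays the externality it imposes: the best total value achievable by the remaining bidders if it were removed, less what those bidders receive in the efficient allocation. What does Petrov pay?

Efficient allocation: Novak→Lot E ($125), Ghosh→Lot D ($157), Petrov→Lot B ($156), Costa→Lot A ($126); total welfare W = $564.
Petrov receives Lot B at value $156, so the others get W − 156 = $408.
Without Petrov: best allocation of the remaining 3 bidders over all 4 lots is Novak→Lot E ($125), Ghosh→Lot D ($157), Costa→Lot B ($136), total $418.
VCG payment = (others' best without Petrov) − (others' welfare with Petrov) = 418 − 408 = $10.

Petrov pays $10.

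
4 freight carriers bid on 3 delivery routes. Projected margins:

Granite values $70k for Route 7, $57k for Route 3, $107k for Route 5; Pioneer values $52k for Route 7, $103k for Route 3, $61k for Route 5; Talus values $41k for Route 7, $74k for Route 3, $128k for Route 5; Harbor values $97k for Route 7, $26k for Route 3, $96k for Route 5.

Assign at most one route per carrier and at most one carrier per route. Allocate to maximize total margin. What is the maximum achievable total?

Maximum total: $328k

This is the linear assignment problem.
Optimal: Harbor→Route 7 ($97k), Pioneer→Route 3 ($103k), Talus→Route 5 ($128k) — total 97+103+128 = $328k.
No other one-to-one assignment exceeds $328k.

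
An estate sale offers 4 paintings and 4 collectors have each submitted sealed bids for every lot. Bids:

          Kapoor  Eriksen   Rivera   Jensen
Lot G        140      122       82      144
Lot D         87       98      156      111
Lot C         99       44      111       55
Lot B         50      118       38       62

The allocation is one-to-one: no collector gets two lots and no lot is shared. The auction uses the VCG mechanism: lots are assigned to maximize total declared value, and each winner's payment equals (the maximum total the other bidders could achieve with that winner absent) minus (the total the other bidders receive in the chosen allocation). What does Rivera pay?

Rivera pays $8.

Efficient allocation: Kapoor→Lot C ($99), Eriksen→Lot B ($118), Rivera→Lot D ($156), Jensen→Lot G ($144); total welfare W = $517.
Rivera receives Lot D at value $156, so the others get W − 156 = $361.
Without Rivera: best allocation of the remaining 3 bidders over all 4 lots is Kapoor→Lot G ($140), Eriksen→Lot B ($118), Jensen→Lot D ($111), total $369.
VCG payment = (others' best without Rivera) − (others' welfare with Rivera) = 369 − 361 = $8.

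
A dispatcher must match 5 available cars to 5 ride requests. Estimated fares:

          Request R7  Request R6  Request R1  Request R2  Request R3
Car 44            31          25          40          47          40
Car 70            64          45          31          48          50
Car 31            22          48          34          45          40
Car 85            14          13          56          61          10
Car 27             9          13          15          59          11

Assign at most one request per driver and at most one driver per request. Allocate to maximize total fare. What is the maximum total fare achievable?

Optimal: Car 44→Request R3 ($40), Car 70→Request R7 ($64), Car 31→Request R6 ($48), Car 85→Request R1 ($56), Car 27→Request R2 ($59) — total 40+64+48+56+59 = $267.
Row-greedy (each driver in turn takes its best remaining request) gives $226, worse by 41.
No other one-to-one assignment exceeds $267.

Maximum total: $267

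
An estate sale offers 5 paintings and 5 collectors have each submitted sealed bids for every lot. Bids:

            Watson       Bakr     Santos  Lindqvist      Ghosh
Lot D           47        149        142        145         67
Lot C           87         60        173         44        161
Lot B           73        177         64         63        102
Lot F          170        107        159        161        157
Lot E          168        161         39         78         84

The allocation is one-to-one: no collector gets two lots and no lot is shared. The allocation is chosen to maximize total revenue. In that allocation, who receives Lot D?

This is the linear assignment problem.
Optimal: Watson→Lot E ($168), Bakr→Lot B ($177), Santos→Lot C ($173), Lindqvist→Lot D ($145), Ghosh→Lot F ($157) — total 168+177+173+145+157 = $820.
Max-entry greedy (repeatedly take the single best remaining cell) gives $749, worse by 71.
Lindqvist's own top lot is Lot F ($161), but forcing Lindqvist→Lot F and reassigning the rest optimally gives only $809 — worse by 11.

Lindqvist receives Lot D.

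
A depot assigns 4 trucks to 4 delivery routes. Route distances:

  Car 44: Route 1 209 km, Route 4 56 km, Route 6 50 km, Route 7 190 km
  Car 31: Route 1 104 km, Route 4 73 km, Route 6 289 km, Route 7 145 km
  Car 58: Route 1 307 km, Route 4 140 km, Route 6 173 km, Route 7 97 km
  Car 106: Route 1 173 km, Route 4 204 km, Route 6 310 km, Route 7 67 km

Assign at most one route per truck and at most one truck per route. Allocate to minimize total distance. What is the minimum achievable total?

This is the linear assignment problem.
Optimal: Car 44→Route 6 (50 km), Car 31→Route 1 (104 km), Car 58→Route 4 (140 km), Car 106→Route 7 (67 km) — total 50+104+140+67 = 361 km.
Min-entry greedy (repeatedly take the single cheapest remaining cell) gives 497 km, worse by 136.
Swapping Car 106↔Car 44 (Car 106→Route 6 310 km, Car 44→Route 7 190 km) adds 383.

Minimum total: 361 km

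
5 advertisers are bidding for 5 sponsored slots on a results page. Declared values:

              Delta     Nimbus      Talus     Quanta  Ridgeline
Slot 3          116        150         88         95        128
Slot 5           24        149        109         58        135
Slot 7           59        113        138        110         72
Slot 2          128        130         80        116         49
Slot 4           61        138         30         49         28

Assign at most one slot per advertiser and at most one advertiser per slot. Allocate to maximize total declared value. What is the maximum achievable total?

Optimal: Delta→Slot 3 ($116), Nimbus→Slot 4 ($138), Talus→Slot 7 ($138), Quanta→Slot 2 ($116), Ridgeline→Slot 5 ($135) — total 116+138+138+116+135 = $643.
Column-greedy (each slot in turn goes to its best remaining advertiser) gives $600, worse by 43.
Next-best assignment: Delta→Slot 2, Nimbus→Slot 4, Talus→Slot 7, Quanta→Slot 3, Ridgeline→Slot 5 = $634.
Swapping Ridgeline↔Nimbus (Ridgeline→Slot 4 $28, Nimbus→Slot 5 $149) loses 96.

Max total: $643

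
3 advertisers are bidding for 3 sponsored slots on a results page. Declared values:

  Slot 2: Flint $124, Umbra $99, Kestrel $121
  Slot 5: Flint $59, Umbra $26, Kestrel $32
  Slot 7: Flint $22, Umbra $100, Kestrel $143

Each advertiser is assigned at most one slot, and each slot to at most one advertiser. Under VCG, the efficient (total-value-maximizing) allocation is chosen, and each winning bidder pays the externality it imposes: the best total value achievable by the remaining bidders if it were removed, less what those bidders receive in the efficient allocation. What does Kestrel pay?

Kestrel pays $66.

Efficient allocation: Flint→Slot 5 ($59), Umbra→Slot 2 ($99), Kestrel→Slot 7 ($143); total welfare W = $301.
Kestrel receives Slot 7 at value $143, so the others get W − 143 = $158.
Without Kestrel: best allocation of the remaining 2 bidders over all 3 slots is Flint→Slot 2 ($124), Umbra→Slot 7 ($100), total $224.
VCG payment = (others' best without Kestrel) − (others' welfare with Kestrel) = 224 − 158 = $66.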